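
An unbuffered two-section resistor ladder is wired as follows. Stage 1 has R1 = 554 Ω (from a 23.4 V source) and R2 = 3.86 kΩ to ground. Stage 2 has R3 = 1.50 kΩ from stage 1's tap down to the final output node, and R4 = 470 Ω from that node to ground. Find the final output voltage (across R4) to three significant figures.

Stage 2 presents R3+R4 = 1970 Ω as a load on stage 1's tap.
Stage 1's lower leg becomes R2‖(R3+R4) = 1304 Ω, so V_mid = 23.4 × 1304/1858 = 16.42 V.
Stage 2 is itself unloaded: V_out = V_mid × R4/(R3+R4) = 16.42 × 470/1970 = 3.92 V.

V_out ≈ 3.92 V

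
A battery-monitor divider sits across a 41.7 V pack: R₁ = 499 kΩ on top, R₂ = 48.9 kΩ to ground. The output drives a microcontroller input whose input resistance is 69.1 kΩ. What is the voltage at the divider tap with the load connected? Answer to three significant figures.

V_out ≈ 2.26 V

The load sits in parallel with R₂: R₂‖R_L = (48.9 × 69.1) / (48.9 + 69.1) = 28.64 kΩ.
V_out = 41.7 × 28.64 / (499 + 28.64) = 41.7 × 28.64/527.6 = 2.26 V.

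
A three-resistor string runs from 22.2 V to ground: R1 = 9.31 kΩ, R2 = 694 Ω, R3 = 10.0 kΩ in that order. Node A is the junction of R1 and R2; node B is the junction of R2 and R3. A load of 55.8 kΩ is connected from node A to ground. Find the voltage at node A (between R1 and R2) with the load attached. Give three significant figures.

Below node A the series string R2+R3 = 10690 Ω sits in parallel with the 55800 Ω load: 8974 Ω.
V_A = 22.2 × 8974/(9310 + 8974) = 10.9 V.

V ≈ 10.9 V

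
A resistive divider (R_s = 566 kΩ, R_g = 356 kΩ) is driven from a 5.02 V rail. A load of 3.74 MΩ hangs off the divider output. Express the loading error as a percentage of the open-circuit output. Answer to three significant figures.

5.52 %

The divider's output (Thévenin) resistance is R_s‖R_g = 218.5 kΩ.
Fractional drop under load = R_th/(R_th + R_L) = 218.5 / (218.5 + 3740) = 0.05521.
So the output falls by 5.52 %.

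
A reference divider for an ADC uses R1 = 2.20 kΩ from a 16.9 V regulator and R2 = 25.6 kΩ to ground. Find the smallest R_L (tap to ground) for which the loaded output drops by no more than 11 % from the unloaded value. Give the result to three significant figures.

Output resistance R_th = R1‖R2 = (2.20 × 25.6)/27.80 = 2.026 kΩ.
The fractional drop is R_th/(R_th + R_L); requiring this ≤ 0.110 gives R_L ≥ R_th(1/0.110 − 1) = 2.026 × 8.091 = 16.4 kΩ.

R_L(min) ≈ 16.4 kΩ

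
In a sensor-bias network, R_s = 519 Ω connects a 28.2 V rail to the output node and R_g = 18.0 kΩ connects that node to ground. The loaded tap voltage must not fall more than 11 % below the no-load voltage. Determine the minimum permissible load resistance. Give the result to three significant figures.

Output resistance R_th = R_s‖R_g = (519 × 18000)/18520 = 504.5 Ω.
The fractional drop is R_th/(R_th + R_L); requiring this ≤ 0.110 gives R_L ≥ R_th(1/0.110 − 1) = 504.5 × 8.091 = 4.08 kΩ.

R_L(min) ≈ 4.08 kΩ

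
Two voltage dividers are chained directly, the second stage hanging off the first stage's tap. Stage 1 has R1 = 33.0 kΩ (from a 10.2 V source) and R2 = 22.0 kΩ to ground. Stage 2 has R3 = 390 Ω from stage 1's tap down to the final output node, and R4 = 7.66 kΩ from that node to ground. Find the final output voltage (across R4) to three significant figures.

Stage 2 presents R3+R4 = 8050 Ω as a load on stage 1's tap.
Stage 1's lower leg becomes R2‖(R3+R4) = 5894 Ω, so V_mid = 10.2 × 5894/38890 = 1.546 V.
Stage 2 is itself unloaded: V_out = V_mid × R4/(R3+R4) = 1.546 × 7660/8050 = 1.47 V.

V_out ≈ 1.47 V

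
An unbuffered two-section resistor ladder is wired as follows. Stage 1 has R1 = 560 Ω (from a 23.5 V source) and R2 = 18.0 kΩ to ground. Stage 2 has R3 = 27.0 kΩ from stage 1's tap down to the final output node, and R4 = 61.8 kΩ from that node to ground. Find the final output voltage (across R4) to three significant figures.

V_out ≈ 15.8 V

Stage 2 presents R3+R4 = 88800 Ω as a load on stage 1's tap.
Stage 1's lower leg becomes R2‖(R3+R4) = 14970 Ω, so V_mid = 23.5 × 14970/15530 = 22.65 V.
Stage 2 is itself unloaded: V_out = V_mid × R4/(R3+R4) = 22.65 × 61800/88800 = 15.8 V.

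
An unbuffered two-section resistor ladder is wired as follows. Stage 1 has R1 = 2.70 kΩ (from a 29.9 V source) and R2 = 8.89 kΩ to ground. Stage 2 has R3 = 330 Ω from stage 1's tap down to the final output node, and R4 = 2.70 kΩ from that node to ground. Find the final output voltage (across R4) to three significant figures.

V_out ≈ 12.1 V

Stage 2 presents R3+R4 = 3030 Ω as a load on stage 1's tap.
Stage 1's lower leg becomes R2‖(R3+R4) = 2260 Ω, so V_mid = 29.9 × 2260/4960 = 13.62 V.
Stage 2 is itself unloaded: V_out = V_mid × R4/(R3+R4) = 13.62 × 2700/3030 = 12.1 V.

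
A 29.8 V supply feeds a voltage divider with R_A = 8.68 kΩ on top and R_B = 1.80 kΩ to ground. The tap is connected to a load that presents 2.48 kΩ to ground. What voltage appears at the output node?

V_out ≈ 3.20 V

The load sits in parallel with R_B: R_B‖R_L = (1.80 × 2.48) / (1.80 + 2.48) = 1.043 kΩ.
V_out = 29.8 × 1.043 / (8.68 + 1.043) = 29.8 × 1.043/9.723 = 3.20 V.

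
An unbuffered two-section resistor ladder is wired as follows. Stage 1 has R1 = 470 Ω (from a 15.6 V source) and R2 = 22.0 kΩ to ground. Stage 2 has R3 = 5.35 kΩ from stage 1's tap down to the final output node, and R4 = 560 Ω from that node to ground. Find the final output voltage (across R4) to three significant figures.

Stage 2 presents R3+R4 = 5910 Ω as a load on stage 1's tap.
Stage 1's lower leg becomes R2‖(R3+R4) = 4659 Ω, so V_mid = 15.6 × 4659/5129 = 14.17 V.
Stage 2 is itself unloaded: V_out = V_mid × R4/(R3+R4) = 14.17 × 560/5910 = 1.34 V.

V_out ≈ 1.34 V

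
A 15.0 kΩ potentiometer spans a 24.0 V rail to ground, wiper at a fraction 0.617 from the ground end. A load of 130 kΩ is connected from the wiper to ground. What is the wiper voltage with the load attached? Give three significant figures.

The wiper splits the pot into (1−α)R = 5.745 kΩ above and αR = 9.255 kΩ below.
Lower section ‖ load = 8.640 kΩ.
V_wiper = 24.0 × 8.640/(5.745 + 8.640) = 14.4 V.

V ≈ 14.4 V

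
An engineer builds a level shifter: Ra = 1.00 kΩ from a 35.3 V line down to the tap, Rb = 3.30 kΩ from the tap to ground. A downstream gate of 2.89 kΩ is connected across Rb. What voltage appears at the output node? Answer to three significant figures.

V_out ≈ 21.4 V

The load sits in parallel with Rb: Rb‖R_L = (3.30 × 2.89) / (3.30 + 2.89) = 1.541 kΩ.
V_out = 35.3 × 1.541 / (1.00 + 1.541) = 35.3 × 1.541/2.541 = 21.4 V.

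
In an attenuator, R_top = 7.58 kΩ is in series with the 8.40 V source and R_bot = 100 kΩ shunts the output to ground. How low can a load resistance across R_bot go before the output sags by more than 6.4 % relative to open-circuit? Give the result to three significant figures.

R_L(min) ≈ 103 kΩ

Output resistance R_th = R_top‖R_bot = (7.58 × 100)/107.6 = 7.046 kΩ.
The fractional drop is R_th/(R_th + R_L); requiring this ≤ 0.0640 gives R_L ≥ R_th(1/0.0640 − 1) = 7.046 × 14.62 = 103 kΩ.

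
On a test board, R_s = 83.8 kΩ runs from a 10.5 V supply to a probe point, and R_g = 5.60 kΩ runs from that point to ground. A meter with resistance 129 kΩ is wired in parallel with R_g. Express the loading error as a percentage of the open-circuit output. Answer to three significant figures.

The divider's output (Thévenin) resistance is R_s‖R_g = 5.249 kΩ.
Fractional drop under load = R_th/(R_th + R_L) = 5.249 / (5.249 + 129) = 0.03910.
So the output falls by 3.91 %.

3.91 %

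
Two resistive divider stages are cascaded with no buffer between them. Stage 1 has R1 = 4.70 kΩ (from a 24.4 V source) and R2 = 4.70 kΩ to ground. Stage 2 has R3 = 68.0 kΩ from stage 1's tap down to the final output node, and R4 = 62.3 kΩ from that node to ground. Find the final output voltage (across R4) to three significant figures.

V_out ≈ 5.73 V

Stage 2 presents R3+R4 = 130.3 kΩ as a load on stage 1's tap.
Stage 1's lower leg becomes R2‖(R3+R4) = 4.536 kΩ, so V_mid = 24.4 × 4.536/9.236 = 11.98 V.
Stage 2 is itself unloaded: V_out = V_mid × R4/(R3+R4) = 11.98 × 62.3/130.3 = 5.73 V.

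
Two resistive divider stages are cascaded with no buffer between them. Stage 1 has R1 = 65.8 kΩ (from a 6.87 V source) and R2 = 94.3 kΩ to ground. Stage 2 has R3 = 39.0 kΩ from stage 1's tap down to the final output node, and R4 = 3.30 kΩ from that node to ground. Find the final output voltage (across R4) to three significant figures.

Stage 2 presents R3+R4 = 42.30 kΩ as a load on stage 1's tap.
Stage 1's lower leg becomes R2‖(R3+R4) = 29.20 kΩ, so V_mid = 6.87 × 29.20/95.00 = 2.112 V.
Stage 2 is itself unloaded: V_out = V_mid × R4/(R3+R4) = 2.112 × 3.30/42.30 = 0.165 V.

V_out ≈ 0.165 V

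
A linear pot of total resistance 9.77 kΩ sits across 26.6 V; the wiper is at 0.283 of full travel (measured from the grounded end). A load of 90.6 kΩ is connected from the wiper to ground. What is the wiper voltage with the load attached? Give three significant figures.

V ≈ 7.37 V

The wiper splits the pot into (1−α)R = 7.005 kΩ above and αR = 2.765 kΩ below.
Lower section ‖ load = 2.683 kΩ.
V_wiper = 26.6 × 2.683/(7.005 + 2.683) = 7.37 V.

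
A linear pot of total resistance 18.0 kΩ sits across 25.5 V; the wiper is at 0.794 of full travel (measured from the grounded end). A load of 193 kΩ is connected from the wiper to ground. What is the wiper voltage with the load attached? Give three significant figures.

The wiper splits the pot into (1−α)R = 3.708 kΩ above and αR = 14.29 kΩ below.
Lower section ‖ load = 13.31 kΩ.
V_wiper = 25.5 × 13.31/(3.708 + 13.31) = 19.9 V.

V ≈ 19.9 V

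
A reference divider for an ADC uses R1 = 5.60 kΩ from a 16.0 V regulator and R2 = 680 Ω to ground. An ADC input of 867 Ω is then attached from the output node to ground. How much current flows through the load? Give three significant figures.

I_L ≈ 1.18 mA

R2‖R_L = 381.1 Ω; V_out = 16.0 × 381.1/5981 = 1.019 V.
I_L = V_out / R_L = 1.019 / 867 Ω = 1.18 mA.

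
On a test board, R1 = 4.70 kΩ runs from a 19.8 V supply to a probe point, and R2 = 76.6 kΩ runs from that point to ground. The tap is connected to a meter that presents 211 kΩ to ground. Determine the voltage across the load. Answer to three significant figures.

V_out ≈ 18.3 V

The load sits in parallel with R2: R2‖R_L = (76.6 × 211) / (76.6 + 211) = 56.20 kΩ.
V_out = 19.8 × 56.20 / (4.70 + 56.20) = 19.8 × 56.20/60.90 = 18.3 V.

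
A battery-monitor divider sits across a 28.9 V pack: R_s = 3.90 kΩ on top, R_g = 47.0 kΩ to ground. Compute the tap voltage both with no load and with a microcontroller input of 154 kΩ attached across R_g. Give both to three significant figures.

Unloaded: 26.7 V; loaded: 26.1 V

Open-circuit: V = 28.9 × 47.0/(3.90 + 47.0) = 26.7 V.
With the load, R_g becomes R_g‖R_L = 36.01 kΩ, so V = 28.9 × 36.01/39.91 = 26.1 V.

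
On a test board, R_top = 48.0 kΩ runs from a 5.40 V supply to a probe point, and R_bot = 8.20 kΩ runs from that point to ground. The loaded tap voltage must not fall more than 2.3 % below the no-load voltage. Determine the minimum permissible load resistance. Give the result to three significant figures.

R_L(min) ≈ 297 kΩ

Output resistance R_th = R_top‖R_bot = (48.0 × 8.20)/56.20 = 7.004 kΩ.
The fractional drop is R_th/(R_th + R_L); requiring this ≤ 0.0230 gives R_L ≥ R_th(1/0.0230 − 1) = 7.004 × 42.48 = 297 kΩ.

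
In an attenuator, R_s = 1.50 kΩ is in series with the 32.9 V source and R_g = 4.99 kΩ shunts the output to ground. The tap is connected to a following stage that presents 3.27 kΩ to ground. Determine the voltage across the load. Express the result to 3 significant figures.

The load sits in parallel with R_g: R_g‖R_L = (4.99 × 3.27) / (4.99 + 3.27) = 1.975 kΩ.
V_out = 32.9 × 1.975 / (1.50 + 1.975) = 32.9 × 1.975/3.475 = 18.7 V.

V_out ≈ 18.7 V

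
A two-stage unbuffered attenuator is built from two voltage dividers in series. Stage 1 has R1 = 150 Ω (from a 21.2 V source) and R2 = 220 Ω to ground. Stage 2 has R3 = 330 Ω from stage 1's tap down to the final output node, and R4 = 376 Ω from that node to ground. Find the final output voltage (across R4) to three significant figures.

Stage 2 presents R3+R4 = 706.0 Ω as a load on stage 1's tap.
Stage 1's lower leg becomes R2‖(R3+R4) = 167.7 Ω, so V_mid = 21.2 × 167.7/317.7 = 11.19 V.
Stage 2 is itself unloaded: V_out = V_mid × R4/(R3+R4) = 11.19 × 376/706.0 = 5.96 V.

V_out ≈ 5.96 V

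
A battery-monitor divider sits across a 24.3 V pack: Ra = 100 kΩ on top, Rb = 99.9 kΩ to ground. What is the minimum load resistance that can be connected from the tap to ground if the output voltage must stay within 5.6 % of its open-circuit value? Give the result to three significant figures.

Output resistance R_th = Ra‖Rb = (100 × 99.9)/199.9 = 49.97 kΩ.
The fractional drop is R_th/(R_th + R_L); requiring this ≤ 0.0560 gives R_L ≥ R_th(1/0.0560 − 1) = 49.97 × 16.86 = 842 kΩ.

R_L(min) ≈ 842 kΩ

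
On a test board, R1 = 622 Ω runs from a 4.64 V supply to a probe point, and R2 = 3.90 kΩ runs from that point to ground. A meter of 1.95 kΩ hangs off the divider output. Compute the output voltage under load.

The load sits in parallel with R2: R2‖R_L = (3900 × 1950) / (3900 + 1950) = 1300 Ω.
V_out = 4.64 × 1300 / (622 + 1300) = 4.64 × 1300/1922 = 3.14 V.
(Unloaded it would have been 4.00 V.)

V_out ≈ 3.14 V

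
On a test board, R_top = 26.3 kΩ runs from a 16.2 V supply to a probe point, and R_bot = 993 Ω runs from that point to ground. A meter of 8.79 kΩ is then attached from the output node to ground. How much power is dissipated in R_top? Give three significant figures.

P ≈ 9.33 mW

Total resistance from the source is R_top + (R_bot‖R_L) = 27190 Ω, so I = 16.2/27190 Ω = 0.5958 mA.
P = I²·R_top = (0.5958 mA)² × 26.3 kΩ = 9.33 mW.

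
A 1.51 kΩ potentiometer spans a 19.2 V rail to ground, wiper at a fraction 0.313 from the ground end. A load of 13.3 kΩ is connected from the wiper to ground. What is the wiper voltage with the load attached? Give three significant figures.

The wiper splits the pot into (1−α)R = 1037 Ω above and αR = 472.6 Ω below.
Lower section ‖ load = 456.4 Ω.
V_wiper = 19.2 × 456.4/(1037 + 456.4) = 5.87 V.

V ≈ 5.87 V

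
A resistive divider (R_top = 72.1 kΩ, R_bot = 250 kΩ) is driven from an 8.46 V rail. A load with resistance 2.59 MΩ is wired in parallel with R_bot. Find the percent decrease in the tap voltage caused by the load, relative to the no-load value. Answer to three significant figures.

The divider's output (Thévenin) resistance is R_top‖R_bot = 55.96 kΩ.
Fractional drop under load = R_th/(R_th + R_L) = 55.96 / (55.96 + 2590) = 0.02115.
So the output falls by 2.11 %.

2.11 %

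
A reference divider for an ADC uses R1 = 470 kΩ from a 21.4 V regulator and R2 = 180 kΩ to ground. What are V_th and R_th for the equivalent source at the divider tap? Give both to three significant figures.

V_th is the open-circuit tap voltage: 21.4 × 180/(470 + 180) = 5.93 V.
With the supply zeroed, R1 and R2 appear in parallel from the tap: R_th = R1‖R2 = (470 × 180)/650.0 = 130 kΩ.

V_th = 5.93 V, R_th = 130 kΩ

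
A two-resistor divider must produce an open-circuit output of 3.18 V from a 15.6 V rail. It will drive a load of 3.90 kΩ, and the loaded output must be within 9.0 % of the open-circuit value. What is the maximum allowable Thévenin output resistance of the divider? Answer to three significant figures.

R_th ≤ 386 Ω

Loading drop = R_th/(R_th + R_L) ≤ 0.0900, so R_th ≤ R_L · ε/(1−ε) = 3.90 kΩ × 0.0900/0.9100 = 386 Ω.
(Any R1, R2 with R2/(R1+R2) = 0.204 and R1‖R2 ≤ 386 Ω will meet the spec.)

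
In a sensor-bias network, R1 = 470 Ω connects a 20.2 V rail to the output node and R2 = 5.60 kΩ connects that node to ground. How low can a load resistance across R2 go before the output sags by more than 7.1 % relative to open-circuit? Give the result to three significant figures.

R_L(min) ≈ 5.67 kΩ

Output resistance R_th = R1‖R2 = (470 × 5600)/6070 = 433.6 Ω.
The fractional drop is R_th/(R_th + R_L); requiring this ≤ 0.0710 gives R_L ≥ R_th(1/0.0710 − 1) = 433.6 × 13.08 = 5.67 kΩ.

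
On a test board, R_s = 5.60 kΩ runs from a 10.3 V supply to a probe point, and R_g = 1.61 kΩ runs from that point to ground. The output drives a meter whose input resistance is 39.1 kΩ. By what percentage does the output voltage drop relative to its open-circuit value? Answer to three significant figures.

The divider's output (Thévenin) resistance is R_s‖R_g = 1.250 kΩ.
Fractional drop under load = R_th/(R_th + R_L) = 1.250 / (1.250 + 39.1) = 0.03099.
So the output falls by 3.10 %.

3.10 %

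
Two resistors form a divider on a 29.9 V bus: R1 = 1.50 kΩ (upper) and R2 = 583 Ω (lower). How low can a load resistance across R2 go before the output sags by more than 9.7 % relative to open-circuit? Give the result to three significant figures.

Output resistance R_th = R1‖R2 = (1500 × 583)/2083 = 419.8 Ω.
The fractional drop is R_th/(R_th + R_L); requiring this ≤ 0.0970 gives R_L ≥ R_th(1/0.0970 − 1) = 419.8 × 9.309 = 3.91 kΩ.

R_L(min) ≈ 3.91 kΩ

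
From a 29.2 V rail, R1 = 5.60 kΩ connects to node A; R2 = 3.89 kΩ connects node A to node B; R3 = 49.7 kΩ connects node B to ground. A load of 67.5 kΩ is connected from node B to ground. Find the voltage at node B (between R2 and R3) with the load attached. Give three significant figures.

At node B, R3 is in parallel with the load: R3‖R_L = 28.62 kΩ.
Below node A the resistance is R2 + (R3‖R_L) = 32.51 kΩ, so V_A = 29.2 × 32.51/38.11 = 24.91 V.
Then V_B = V_A × (R3‖R_L)/(R2 + R3‖R_L) = 24.91 × 28.62/32.51 = 21.9 V.

V ≈ 21.9 V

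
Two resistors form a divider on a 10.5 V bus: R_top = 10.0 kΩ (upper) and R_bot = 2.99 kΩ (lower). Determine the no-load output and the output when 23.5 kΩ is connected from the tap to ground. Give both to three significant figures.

Unloaded: 2.42 V; loaded: 2.20 V

Open-circuit: V = 10.5 × 2.99/(10.0 + 2.99) = 2.42 V.
With the load, R_bot becomes R_bot‖R_L = 2.653 kΩ, so V = 10.5 × 2.653/12.65 = 2.20 V.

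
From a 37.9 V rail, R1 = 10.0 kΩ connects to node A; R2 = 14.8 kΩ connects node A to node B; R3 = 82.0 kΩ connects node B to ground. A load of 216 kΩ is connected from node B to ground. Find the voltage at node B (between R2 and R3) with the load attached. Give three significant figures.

At node B, R3 is in parallel with the load: R3‖R_L = 59.44 kΩ.
Below node A the resistance is R2 + (R3‖R_L) = 74.24 kΩ, so V_A = 37.9 × 74.24/84.24 = 33.40 V.
Then V_B = V_A × (R3‖R_L)/(R2 + R3‖R_L) = 33.40 × 59.44/74.24 = 26.7 V.

V ≈ 26.7 V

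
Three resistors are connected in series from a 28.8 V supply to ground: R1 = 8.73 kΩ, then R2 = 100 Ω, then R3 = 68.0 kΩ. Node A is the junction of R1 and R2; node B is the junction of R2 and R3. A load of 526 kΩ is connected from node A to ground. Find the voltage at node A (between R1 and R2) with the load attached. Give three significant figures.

Below node A the series string R2+R3 = 68100 Ω sits in parallel with the 526000 Ω load: 60290 Ω.
V_A = 28.8 × 60290/(8730 + 60290) = 25.2 V.

V ≈ 25.2 V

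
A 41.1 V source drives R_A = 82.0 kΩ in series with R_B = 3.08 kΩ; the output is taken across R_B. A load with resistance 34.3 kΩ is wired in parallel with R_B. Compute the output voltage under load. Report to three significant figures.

V_out ≈ 1.37 V

The load sits in parallel with R_B: R_B‖R_L = (3.08 × 34.3) / (3.08 + 34.3) = 2.826 kΩ.
V_out = 41.1 × 2.826 / (82.0 + 2.826) = 41.1 × 2.826/84.83 = 1.37 V.
(Unloaded it would have been 1.49 V.)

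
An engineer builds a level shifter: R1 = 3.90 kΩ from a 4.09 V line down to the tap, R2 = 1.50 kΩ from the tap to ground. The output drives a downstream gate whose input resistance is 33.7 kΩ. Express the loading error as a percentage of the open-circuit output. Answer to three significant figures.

The divider's output (Thévenin) resistance is R1‖R2 = 1.083 kΩ.
Fractional drop under load = R_th/(R_th + R_L) = 1.083 / (1.083 + 33.7) = 0.03115.
So the output falls by 3.11 %.

3.11 %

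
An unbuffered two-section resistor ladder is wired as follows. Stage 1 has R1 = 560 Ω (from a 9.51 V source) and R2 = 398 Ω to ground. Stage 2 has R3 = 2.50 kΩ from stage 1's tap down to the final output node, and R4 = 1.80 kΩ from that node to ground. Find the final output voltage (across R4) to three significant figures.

Stage 2 presents R3+R4 = 4300 Ω as a load on stage 1's tap.
Stage 1's lower leg becomes R2‖(R3+R4) = 364.3 Ω, so V_mid = 9.51 × 364.3/924.3 = 3.748 V.
Stage 2 is itself unloaded: V_out = V_mid × R4/(R3+R4) = 3.748 × 1800/4300 = 1.57 V.

V_out ≈ 1.57 V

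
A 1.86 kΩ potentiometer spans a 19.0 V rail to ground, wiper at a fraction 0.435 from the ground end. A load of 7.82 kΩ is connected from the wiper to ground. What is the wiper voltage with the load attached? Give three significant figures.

V ≈ 7.81 V

The wiper splits the pot into (1−α)R = 1051 Ω above and αR = 809.1 Ω below.
Lower section ‖ load = 733.2 Ω.
V_wiper = 19.0 × 733.2/(1051 + 733.2) = 7.81 V.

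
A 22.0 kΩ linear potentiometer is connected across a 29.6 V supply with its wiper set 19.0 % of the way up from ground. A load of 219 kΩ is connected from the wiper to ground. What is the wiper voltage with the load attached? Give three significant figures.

The wiper splits the pot into (1−α)R = 17.82 kΩ above and αR = 4.180 kΩ below.
Lower section ‖ load = 4.102 kΩ.
V_wiper = 29.6 × 4.102/(17.82 + 4.102) = 5.54 V.

V ≈ 5.54 V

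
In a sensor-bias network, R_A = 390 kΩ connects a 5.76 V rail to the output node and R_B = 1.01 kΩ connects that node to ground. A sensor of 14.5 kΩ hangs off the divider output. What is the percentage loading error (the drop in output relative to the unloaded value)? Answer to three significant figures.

The divider's output (Thévenin) resistance is R_A‖R_B = 1.007 kΩ.
Fractional drop under load = R_th/(R_th + R_L) = 1.007 / (1.007 + 14.5) = 0.06496.
So the output falls by 6.50 %.

6.50 %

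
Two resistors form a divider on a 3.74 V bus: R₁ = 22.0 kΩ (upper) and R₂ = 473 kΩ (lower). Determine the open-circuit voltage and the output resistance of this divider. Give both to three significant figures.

V_th = 3.57 V, R_th = 21.0 kΩ

V_th is the open-circuit tap voltage: 3.74 × 473/(22.0 + 473) = 3.57 V.
With the supply zeroed, R₁ and R₂ appear in parallel from the tap: R_th = R₁‖R₂ = (22.0 × 473)/495.0 = 21.0 kΩ.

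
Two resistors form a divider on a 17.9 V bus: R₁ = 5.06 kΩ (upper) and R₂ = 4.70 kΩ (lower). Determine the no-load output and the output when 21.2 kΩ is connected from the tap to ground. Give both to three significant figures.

Unloaded: 8.62 V; loaded: 7.73 V

Open-circuit: V = 17.9 × 4.70/(5.06 + 4.70) = 8.62 V.
With the load, R₂ becomes R₂‖R_L = 3.847 kΩ, so V = 17.9 × 3.847/8.907 = 7.73 V.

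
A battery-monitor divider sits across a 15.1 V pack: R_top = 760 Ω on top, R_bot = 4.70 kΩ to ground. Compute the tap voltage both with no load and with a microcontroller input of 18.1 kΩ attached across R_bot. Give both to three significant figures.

Open-circuit: V = 15.1 × 4700/(760 + 4700) = 13.0 V.
With the load, R_bot becomes R_bot‖R_L = 3731 Ω, so V = 15.1 × 3731/4491 = 12.5 V.

Unloaded: 13.0 V; loaded: 12.5 V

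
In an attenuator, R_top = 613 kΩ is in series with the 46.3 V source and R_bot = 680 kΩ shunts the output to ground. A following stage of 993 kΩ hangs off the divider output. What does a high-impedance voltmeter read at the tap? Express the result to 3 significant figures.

V_out ≈ 18.4 V

The load sits in parallel with R_bot: R_bot‖R_L = (680 × 993) / (680 + 993) = 403.6 kΩ.
V_out = 46.3 × 403.6 / (613 + 403.6) = 46.3 × 403.6/1017 = 18.4 V.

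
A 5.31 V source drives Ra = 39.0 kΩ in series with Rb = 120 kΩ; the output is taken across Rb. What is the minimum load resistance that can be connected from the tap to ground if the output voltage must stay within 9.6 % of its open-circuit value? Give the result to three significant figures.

R_L(min) ≈ 277 kΩ

Output resistance R_th = Ra‖Rb = (39.0 × 120)/159.0 = 29.43 kΩ.
The fractional drop is R_th/(R_th + R_L); requiring this ≤ 0.0960 gives R_L ≥ R_th(1/0.0960 − 1) = 29.43 × 9.417 = 277 kΩ.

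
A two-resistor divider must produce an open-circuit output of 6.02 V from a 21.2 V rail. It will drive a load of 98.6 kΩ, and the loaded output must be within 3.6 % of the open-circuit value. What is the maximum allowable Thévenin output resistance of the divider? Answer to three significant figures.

R_th ≤ 3.68 kΩ

Loading drop = R_th/(R_th + R_L) ≤ 0.0360, so R_th ≤ R_L · ε/(1−ε) = 98.6 kΩ × 0.0360/0.9640 = 3.68 kΩ.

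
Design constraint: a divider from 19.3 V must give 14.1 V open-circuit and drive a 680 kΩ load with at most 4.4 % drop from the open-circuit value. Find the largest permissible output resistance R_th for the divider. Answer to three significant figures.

Loading drop = R_th/(R_th + R_L) ≤ 0.0440, so R_th ≤ R_L · ε/(1−ε) = 680 kΩ × 0.0440/0.9560 = 31.3 kΩ.

R_th ≤ 31.3 kΩ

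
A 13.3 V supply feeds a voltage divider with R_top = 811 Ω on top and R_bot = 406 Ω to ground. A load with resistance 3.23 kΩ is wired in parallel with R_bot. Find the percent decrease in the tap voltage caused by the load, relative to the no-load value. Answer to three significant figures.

7.73 %

The divider's output (Thévenin) resistance is R_top‖R_bot = 270.6 Ω.
Fractional drop under load = R_th/(R_th + R_L) = 270.6 / (270.6 + 3230) = 0.07729.
So the output falls by 7.73 %.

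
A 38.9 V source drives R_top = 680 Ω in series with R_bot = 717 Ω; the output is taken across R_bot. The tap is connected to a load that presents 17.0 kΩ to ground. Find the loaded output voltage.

V_out ≈ 19.6 V

The load sits in parallel with R_bot: R_bot‖R_L = (717 × 17000) / (717 + 17000) = 688.0 Ω.
V_out = 38.9 × 688.0 / (680 + 688.0) = 38.9 × 688.0/1368 = 19.6 V.
(Unloaded it would have been 20.0 V.)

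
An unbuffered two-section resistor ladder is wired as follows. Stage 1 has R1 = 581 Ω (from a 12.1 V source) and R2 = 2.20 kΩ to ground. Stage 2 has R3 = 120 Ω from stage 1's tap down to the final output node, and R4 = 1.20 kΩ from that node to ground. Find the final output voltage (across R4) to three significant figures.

V_out ≈ 6.45 V

Stage 2 presents R3+R4 = 1320 Ω as a load on stage 1's tap.
Stage 1's lower leg becomes R2‖(R3+R4) = 825.0 Ω, so V_mid = 12.1 × 825.0/1406 = 7.100 V.
Stage 2 is itself unloaded: V_out = V_mid × R4/(R3+R4) = 7.100 × 1200/1320 = 6.45 V.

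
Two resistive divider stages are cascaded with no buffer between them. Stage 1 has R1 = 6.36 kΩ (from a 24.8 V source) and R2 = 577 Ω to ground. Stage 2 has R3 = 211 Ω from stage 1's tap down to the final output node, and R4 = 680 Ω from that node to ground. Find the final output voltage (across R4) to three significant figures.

V_out ≈ 0.988 V

Stage 2 presents R3+R4 = 891.0 Ω as a load on stage 1's tap.
Stage 1's lower leg becomes R2‖(R3+R4) = 350.2 Ω, so V_mid = 24.8 × 350.2/6710 = 1.294 V.
Stage 2 is itself unloaded: V_out = V_mid × R4/(R3+R4) = 1.294 × 680/891.0 = 0.988 V.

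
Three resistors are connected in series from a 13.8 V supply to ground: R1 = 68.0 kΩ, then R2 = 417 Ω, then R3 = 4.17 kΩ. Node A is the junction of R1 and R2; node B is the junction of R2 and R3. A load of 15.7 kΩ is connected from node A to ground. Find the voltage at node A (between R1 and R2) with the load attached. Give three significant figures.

V ≈ 0.685 V

Below node A the series string R2+R3 = 4587 Ω sits in parallel with the 15700 Ω load: 3550 Ω.
V_A = 13.8 × 3550/(68000 + 3550) = 0.685 V.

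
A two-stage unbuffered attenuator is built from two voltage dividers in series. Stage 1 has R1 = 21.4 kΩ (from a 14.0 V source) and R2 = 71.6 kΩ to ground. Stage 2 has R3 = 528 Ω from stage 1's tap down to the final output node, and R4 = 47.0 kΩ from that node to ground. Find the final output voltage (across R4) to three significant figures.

Stage 2 presents R3+R4 = 47530 Ω as a load on stage 1's tap.
Stage 1's lower leg becomes R2‖(R3+R4) = 28570 Ω, so V_mid = 14.0 × 28570/49970 = 8.004 V.
Stage 2 is itself unloaded: V_out = V_mid × R4/(R3+R4) = 8.004 × 47000/47530 = 7.91 V.

V_out ≈ 7.91 V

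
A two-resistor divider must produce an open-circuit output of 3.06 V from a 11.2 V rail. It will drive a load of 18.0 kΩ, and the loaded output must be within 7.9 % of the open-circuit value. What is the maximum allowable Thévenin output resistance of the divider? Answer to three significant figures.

R_th ≤ 1.54 kΩ

Loading drop = R_th/(R_th + R_L) ≤ 0.0790, so R_th ≤ R_L · ε/(1−ε) = 18.0 kΩ × 0.0790/0.9210 = 1.54 kΩ.
(Any R1, R2 with R2/(R1+R2) = 0.273 and R1‖R2 ≤ 1.54 kΩ will meet the spec.)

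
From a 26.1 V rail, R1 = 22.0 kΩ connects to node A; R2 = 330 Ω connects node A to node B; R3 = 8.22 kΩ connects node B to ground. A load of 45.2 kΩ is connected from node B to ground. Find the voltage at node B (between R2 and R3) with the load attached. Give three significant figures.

At node B, R3 is in parallel with the load: R3‖R_L = 6955 Ω.
Below node A the resistance is R2 + (R3‖R_L) = 7285 Ω, so V_A = 26.1 × 7285/29290 = 6.493 V.
Then V_B = V_A × (R3‖R_L)/(R2 + R3‖R_L) = 6.493 × 6955/7285 = 6.20 V.

V ≈ 6.20 V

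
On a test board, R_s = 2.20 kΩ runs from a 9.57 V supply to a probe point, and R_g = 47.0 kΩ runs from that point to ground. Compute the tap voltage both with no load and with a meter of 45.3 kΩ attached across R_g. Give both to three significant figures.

Unloaded: 9.14 V; loaded: 8.74 V

Open-circuit: V = 9.57 × 47.0/(2.20 + 47.0) = 9.14 V.
With the load, R_g becomes R_g‖R_L = 23.07 kΩ, so V = 9.57 × 23.07/25.27 = 8.74 V.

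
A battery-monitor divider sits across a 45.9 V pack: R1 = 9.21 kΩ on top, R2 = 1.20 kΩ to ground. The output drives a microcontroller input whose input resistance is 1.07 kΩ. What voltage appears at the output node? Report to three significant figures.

The load sits in parallel with R2: R2‖R_L = (1.20 × 1.07) / (1.20 + 1.07) = 0.5656 kΩ.
V_out = 45.9 × 0.5656 / (9.21 + 0.5656) = 45.9 × 0.5656/9.776 = 2.66 V.

V_out ≈ 2.66 V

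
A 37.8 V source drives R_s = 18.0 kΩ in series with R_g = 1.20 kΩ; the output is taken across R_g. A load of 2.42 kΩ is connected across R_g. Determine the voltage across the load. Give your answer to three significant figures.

V_out ≈ 1.61 V

The load sits in parallel with R_g: R_g‖R_L = (1.20 × 2.42) / (1.20 + 2.42) = 0.8022 kΩ.
V_out = 37.8 × 0.8022 / (18.0 + 0.8022) = 37.8 × 0.8022/18.80 = 1.61 V.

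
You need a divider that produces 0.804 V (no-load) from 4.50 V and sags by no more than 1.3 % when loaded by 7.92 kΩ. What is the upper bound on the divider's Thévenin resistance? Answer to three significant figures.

Loading drop = R_th/(R_th + R_L) ≤ 0.0130, so R_th ≤ R_L · ε/(1−ε) = 7.92 kΩ × 0.0130/0.9870 = 104 Ω.
(Any R1, R2 with R2/(R1+R2) = 0.179 and R1‖R2 ≤ 104 Ω will meet the spec.)

R_th ≤ 104 Ω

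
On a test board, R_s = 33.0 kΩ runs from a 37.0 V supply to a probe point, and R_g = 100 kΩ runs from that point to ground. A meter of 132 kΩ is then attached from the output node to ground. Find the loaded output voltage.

V_out ≈ 23.4 V

The load sits in parallel with R_g: R_g‖R_L = (100 × 132) / (100 + 132) = 56.90 kΩ.
V_out = 37.0 × 56.90 / (33.0 + 56.90) = 37.0 × 56.90/89.90 = 23.4 V.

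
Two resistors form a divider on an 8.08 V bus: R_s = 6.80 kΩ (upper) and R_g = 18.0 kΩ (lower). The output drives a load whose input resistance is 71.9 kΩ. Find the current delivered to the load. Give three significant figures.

I_L ≈ 0.0763 mA

R_g‖R_L = 14.40 kΩ; V_out = 8.08 × 14.40/21.20 = 5.488 V.
I_L = V_out / R_L = 5.488 / 71.9 kΩ = 0.0763 mA.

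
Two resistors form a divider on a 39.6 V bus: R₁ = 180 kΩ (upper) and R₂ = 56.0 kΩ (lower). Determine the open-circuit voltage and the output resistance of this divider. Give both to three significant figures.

V_th = 9.40 V, R_th = 42.7 kΩ

V_th is the open-circuit tap voltage: 39.6 × 56.0/(180 + 56.0) = 9.40 V.
With the supply zeroed, R₁ and R₂ appear in parallel from the tap: R_th = R₁‖R₂ = (180 × 56.0)/236.0 = 42.7 kΩ.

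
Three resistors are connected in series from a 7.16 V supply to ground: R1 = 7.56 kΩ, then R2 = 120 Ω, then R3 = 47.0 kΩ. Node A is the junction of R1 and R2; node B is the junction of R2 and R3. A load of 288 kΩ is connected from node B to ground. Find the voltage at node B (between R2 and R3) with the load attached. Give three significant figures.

V ≈ 6.02 V

At node B, R3 is in parallel with the load: R3‖R_L = 40410 Ω.
Below node A the resistance is R2 + (R3‖R_L) = 40530 Ω, so V_A = 7.16 × 40530/48090 = 6.034 V.
Then V_B = V_A × (R3‖R_L)/(R2 + R3‖R_L) = 6.034 × 40410/40530 = 6.02 V.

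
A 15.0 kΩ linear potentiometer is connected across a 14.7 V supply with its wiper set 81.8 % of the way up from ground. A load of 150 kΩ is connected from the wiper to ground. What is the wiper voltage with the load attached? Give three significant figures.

The wiper splits the pot into (1−α)R = 2.730 kΩ above and αR = 12.27 kΩ below.
Lower section ‖ load = 11.34 kΩ.
V_wiper = 14.7 × 11.34/(2.730 + 11.34) = 11.8 V.

V ≈ 11.8 V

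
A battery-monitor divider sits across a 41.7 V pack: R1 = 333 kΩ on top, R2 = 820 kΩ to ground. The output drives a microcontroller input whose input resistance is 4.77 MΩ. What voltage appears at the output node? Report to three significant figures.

V_out ≈ 28.3 V

The load sits in parallel with R2: R2‖R_L = (820 × 4770) / (820 + 4770) = 699.7 kΩ.
V_out = 41.7 × 699.7 / (333 + 699.7) = 41.7 × 699.7/1033 = 28.3 V.
(Unloaded it would have been 29.7 V.)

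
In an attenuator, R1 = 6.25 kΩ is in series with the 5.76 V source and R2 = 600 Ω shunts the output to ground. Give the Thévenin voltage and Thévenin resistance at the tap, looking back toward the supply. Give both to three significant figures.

V_th = 0.505 V, R_th = 547 Ω

V_th is the open-circuit tap voltage: 5.76 × 600/(6250 + 600) = 0.505 V.
With the supply zeroed, R1 and R2 appear in parallel from the tap: R_th = R1‖R2 = (6250 × 600)/6850 = 547 Ω.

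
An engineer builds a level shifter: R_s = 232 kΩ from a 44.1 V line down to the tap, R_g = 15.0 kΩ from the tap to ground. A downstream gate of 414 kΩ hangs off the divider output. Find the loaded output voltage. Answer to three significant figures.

The load sits in parallel with R_g: R_g‖R_L = (15.0 × 414) / (15.0 + 414) = 14.48 kΩ.
V_out = 44.1 × 14.48 / (232 + 14.48) = 44.1 × 14.48/246.5 = 2.59 V.

V_out ≈ 2.59 V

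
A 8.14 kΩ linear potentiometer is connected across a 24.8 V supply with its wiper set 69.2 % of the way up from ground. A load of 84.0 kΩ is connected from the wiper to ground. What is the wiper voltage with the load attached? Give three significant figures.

The wiper splits the pot into (1−α)R = 2.507 kΩ above and αR = 5.633 kΩ below.
Lower section ‖ load = 5.279 kΩ.
V_wiper = 24.8 × 5.279/(2.507 + 5.279) = 16.8 V.

V ≈ 16.8 V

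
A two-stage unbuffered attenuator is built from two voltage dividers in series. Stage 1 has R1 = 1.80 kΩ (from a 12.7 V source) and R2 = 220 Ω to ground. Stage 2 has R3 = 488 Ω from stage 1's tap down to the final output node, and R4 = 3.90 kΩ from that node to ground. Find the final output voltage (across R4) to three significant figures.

Stage 2 presents R3+R4 = 4388 Ω as a load on stage 1's tap.
Stage 1's lower leg becomes R2‖(R3+R4) = 209.5 Ω, so V_mid = 12.7 × 209.5/2009 = 1.324 V.
Stage 2 is itself unloaded: V_out = V_mid × R4/(R3+R4) = 1.324 × 3900/4388 = 1.18 V.

V_out ≈ 1.18 V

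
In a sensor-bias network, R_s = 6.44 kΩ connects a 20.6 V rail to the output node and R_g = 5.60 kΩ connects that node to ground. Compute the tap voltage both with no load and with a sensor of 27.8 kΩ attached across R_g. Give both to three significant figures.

Unloaded: 9.58 V; loaded: 8.65 V

Open-circuit: V = 20.6 × 5.60/(6.44 + 5.60) = 9.58 V.
With the load, R_g becomes R_g‖R_L = 4.661 kΩ, so V = 20.6 × 4.661/11.10 = 8.65 V.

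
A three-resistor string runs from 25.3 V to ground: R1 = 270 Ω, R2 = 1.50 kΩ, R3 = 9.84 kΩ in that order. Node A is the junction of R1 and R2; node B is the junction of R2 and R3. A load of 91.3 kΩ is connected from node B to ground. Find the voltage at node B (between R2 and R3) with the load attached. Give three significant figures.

V ≈ 21.1 V

At node B, R3 is in parallel with the load: R3‖R_L = 8883 Ω.
Below node A the resistance is R2 + (R3‖R_L) = 10380 Ω, so V_A = 25.3 × 10380/10650 = 24.66 V.
Then V_B = V_A × (R3‖R_L)/(R2 + R3‖R_L) = 24.66 × 8883/10380 = 21.1 V.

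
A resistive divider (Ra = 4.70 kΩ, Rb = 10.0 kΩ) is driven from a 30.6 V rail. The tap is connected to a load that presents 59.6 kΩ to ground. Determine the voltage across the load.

The load sits in parallel with Rb: Rb‖R_L = (10.0 × 59.6) / (10.0 + 59.6) = 8.563 kΩ.
V_out = 30.6 × 8.563 / (4.70 + 8.563) = 30.6 × 8.563/13.26 = 19.8 V.
(Unloaded it would have been 20.8 V.)

V_out ≈ 19.8 V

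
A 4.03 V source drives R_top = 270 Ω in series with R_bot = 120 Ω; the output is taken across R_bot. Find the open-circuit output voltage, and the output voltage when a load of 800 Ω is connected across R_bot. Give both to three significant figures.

Unloaded: 1.24 V; loaded: 1.12 V

Open-circuit: V = 4.03 × 120/(270 + 120) = 1.24 V.
With the load, R_bot becomes R_bot‖R_L = 104.3 Ω, so V = 4.03 × 104.3/374.3 = 1.12 V.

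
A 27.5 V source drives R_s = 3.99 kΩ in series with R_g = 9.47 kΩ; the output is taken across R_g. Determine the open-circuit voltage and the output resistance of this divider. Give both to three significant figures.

V_th = 19.3 V, R_th = 2.81 kΩ

V_th is the open-circuit tap voltage: 27.5 × 9.47/(3.99 + 9.47) = 19.3 V.
With the supply zeroed, R_s and R_g appear in parallel from the tap: R_th = R_s‖R_g = (3.99 × 9.47)/13.46 = 2.81 kΩ.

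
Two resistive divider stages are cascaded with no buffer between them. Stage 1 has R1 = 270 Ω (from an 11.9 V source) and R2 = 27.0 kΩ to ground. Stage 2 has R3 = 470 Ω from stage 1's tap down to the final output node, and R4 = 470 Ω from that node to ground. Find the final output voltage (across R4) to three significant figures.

Stage 2 presents R3+R4 = 940.0 Ω as a load on stage 1's tap.
Stage 1's lower leg becomes R2‖(R3+R4) = 908.4 Ω, so V_mid = 11.9 × 908.4/1178 = 9.173 V.
Stage 2 is itself unloaded: V_out = V_mid × R4/(R3+R4) = 9.173 × 470/940.0 = 4.59 V.

V_out ≈ 4.59 V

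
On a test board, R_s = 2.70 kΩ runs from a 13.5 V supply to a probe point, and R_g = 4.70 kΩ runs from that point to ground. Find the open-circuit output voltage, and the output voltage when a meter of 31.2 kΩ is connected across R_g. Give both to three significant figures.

Unloaded: 8.57 V; loaded: 8.13 V

Open-circuit: V = 13.5 × 4.70/(2.70 + 4.70) = 8.57 V.
With the load, R_g becomes R_g‖R_L = 4.085 kΩ, so V = 13.5 × 4.085/6.785 = 8.13 V.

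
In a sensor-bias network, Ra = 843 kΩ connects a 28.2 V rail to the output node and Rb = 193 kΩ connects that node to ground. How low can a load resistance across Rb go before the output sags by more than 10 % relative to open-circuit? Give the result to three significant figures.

Output resistance R_th = Ra‖Rb = (843 × 193)/1036 = 157.0 kΩ.
The fractional drop is R_th/(R_th + R_L); requiring this ≤ 0.100 gives R_L ≥ R_th(1/0.100 − 1) = 157.0 × 9.000 = 1.41 MΩ.

R_L(min) ≈ 1.41 MΩ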